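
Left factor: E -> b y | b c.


Common prefix: 'b'
Factored: E -> b E', E' -> y | c


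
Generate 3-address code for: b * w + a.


Break into single-operator statements:
t1 = b * w
t2 = t1 + a


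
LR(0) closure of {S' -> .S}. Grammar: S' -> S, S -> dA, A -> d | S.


Start: S' -> .S
For each item with dot before a nonterminal B, add B -> .γ for every B-production
Closure: [S' -> .S, S -> .dA]


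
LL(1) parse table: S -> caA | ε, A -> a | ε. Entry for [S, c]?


For [S, c]: 'c' ∈ FIRST(caA)
Entry: S -> caA


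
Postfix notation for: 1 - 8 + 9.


Left to right (same or higher precedence on left)
Postfix: 1 8 - 9 +


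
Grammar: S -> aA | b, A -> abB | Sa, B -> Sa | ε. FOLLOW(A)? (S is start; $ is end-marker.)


$ ∈ FOLLOW(S). For each A -> αBβ: add FIRST(β)\{ε} to FOLLOW(B); if β nullable, add FOLLOW(A).
FOLLOW(A) = {$, a}


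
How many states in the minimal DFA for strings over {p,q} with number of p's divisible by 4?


Track (count of p) mod 4: states 0..3, accept at 0
Minimal DFA: 4 states


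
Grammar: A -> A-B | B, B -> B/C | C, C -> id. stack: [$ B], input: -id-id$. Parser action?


lookahead ∉ {/} so B won't extend; reduce A -> B
Action: reduce (A -> B)


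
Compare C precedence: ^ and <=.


'<=' is relational (level 7); '^' is bitwise XOR (level 4)
Higher level binds tighter
'<=' has higher precedence than '^'


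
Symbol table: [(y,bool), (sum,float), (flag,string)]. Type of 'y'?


Lookup 'y' → type bool


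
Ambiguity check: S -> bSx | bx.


balanced b^n…x^n: each string has a unique parse
Unambiguous


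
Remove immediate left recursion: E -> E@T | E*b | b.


Left-recursive alternatives: E@T, E*b; non-recursive: b
Introduce E': E -> bE', E' -> @TE' | *bE' | ε


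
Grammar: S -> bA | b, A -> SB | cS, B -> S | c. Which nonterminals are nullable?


A nonterminal is nullable iff some alternative derives ε (directly, or every symbol in it is nullable)
Nullable: {}


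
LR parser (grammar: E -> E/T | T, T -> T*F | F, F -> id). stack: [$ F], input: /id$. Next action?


'F' (not preceded by T*) is the handle for T -> F
Action: reduce (T -> F)


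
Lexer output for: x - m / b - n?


Scan left to right, longest-match per lexeme
Tokens: ID(x), OP(-), ID(m), OP(/), ID(b), OP(-), ID(n)


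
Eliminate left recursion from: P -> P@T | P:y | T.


Left-recursive alternatives: P@T, P:y; non-recursive: T
Introduce P': P -> TP', P' -> @TP' | :yP' | ε


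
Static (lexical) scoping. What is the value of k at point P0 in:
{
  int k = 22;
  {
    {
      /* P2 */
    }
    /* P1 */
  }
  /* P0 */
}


k declared in the same block as P0
k = 22


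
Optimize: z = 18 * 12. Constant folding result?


18 * 12 = 216 at compile time
Optimized: z = 216


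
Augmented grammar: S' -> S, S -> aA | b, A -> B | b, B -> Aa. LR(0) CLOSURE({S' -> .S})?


Start: S' -> .S
For each item with dot before a nonterminal B, add B -> .γ for every B-production
Closure: [S' -> .S, S -> .aA, S -> .b]


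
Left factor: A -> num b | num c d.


Common prefix: 'num'
Factored: A -> num A', A' -> b | c d


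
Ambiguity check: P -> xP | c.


right-linear, alternatives start with distinct terminals 'x' vs 'c': unique leftmost derivation
Unambiguous


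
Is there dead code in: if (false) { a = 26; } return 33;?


condition is constant false, so the whole block is unreachable
Dead: 'if (false) { a = 26; }'


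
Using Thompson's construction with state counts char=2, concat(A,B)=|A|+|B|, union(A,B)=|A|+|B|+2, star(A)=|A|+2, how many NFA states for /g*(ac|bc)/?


Syntax tree has 5 char leaf(s), 1 union(s), 1 star(s)
chars contribute 5×2 = 10; each union adds +2; each star adds +2
Total: 10 + 2 + 2 = 14 states


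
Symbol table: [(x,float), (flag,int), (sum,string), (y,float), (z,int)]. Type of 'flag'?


Lookup 'flag' → type int


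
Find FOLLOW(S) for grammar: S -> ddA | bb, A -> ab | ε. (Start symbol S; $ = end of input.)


$ ∈ FOLLOW(S). For each A -> αBβ: add FIRST(β)\{ε} to FOLLOW(B); if β nullable, add FOLLOW(A).
FOLLOW(S) = {$}


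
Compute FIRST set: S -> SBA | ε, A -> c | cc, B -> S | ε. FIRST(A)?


Per alternative of A: FIRST(c) = {c}; FIRST(cc) = {c}
FIRST(A) = {c}


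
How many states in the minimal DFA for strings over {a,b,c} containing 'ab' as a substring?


KMP-style automaton: 2 progress states + 1 absorbing accept = 3
Minimal DFA: 3 states


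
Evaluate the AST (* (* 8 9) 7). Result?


Evaluate inner: (* 8 9) = 72
Evaluate root: (* 72 7) = 504
Result: 504


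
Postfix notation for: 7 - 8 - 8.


Left to right (same or higher precedence on left)
Postfix: 7 8 - 8 -


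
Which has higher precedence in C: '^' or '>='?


'>=' is relational (level 7); '^' is bitwise XOR (level 4)
Higher level binds tighter
'>=' has higher precedence than '^'


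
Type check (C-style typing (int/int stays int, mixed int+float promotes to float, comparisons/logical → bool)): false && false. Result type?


Operand types: bool && bool
Rule: logical operators take bool operands and yield bool
Result type: bool


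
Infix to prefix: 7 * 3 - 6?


left-to-right (same/higher precedence on left): tree is (- (* 7 3) 6)
Prefix: - * 7 3 6


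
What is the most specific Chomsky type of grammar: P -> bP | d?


Right-linear: every RHS is a terminal or a terminal followed by one nonterminal
Classification: Type 3 (Regular)


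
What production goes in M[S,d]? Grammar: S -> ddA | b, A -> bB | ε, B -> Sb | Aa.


For [S, d]: 'd' ∈ FIRST(ddA)
Entry: S -> ddA


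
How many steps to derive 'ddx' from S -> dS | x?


Derivation: S => dS => ddS => ddx
Steps: 3


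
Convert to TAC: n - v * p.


Break into single-operator statements:
t1 = v * p
t2 = n - t1


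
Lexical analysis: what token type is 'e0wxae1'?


Pattern: letter/underscore followed by alphanumerics, not a keyword
Type: IDENTIFIER


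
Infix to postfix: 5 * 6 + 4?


Left to right (same or higher precedence on left)
Postfix: 5 6 * 4 +


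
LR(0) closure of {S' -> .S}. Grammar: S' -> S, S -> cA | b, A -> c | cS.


Start: S' -> .S
For each item with dot before a nonterminal B, add B -> .γ for every B-production
Closure: [S' -> .S, S -> .cA, S -> .b]


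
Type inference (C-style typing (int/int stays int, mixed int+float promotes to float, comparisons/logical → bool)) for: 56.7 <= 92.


Operand types: float <= int
Rule: comparison yields bool
Result type: bool


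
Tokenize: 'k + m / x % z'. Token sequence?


Scan left to right, longest-match per lexeme
Tokens: ID(k), OP(+), ID(m), OP(/), ID(x), OP(%), ID(z)


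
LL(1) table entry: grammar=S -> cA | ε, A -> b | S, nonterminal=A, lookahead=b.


For [A, b]: 'b' ∈ FIRST(b)
Entry: A -> b


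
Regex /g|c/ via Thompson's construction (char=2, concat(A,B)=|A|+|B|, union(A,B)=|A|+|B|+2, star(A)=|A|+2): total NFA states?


Syntax tree has 2 char leaf(s), 1 union(s), 0 star(s)
chars contribute 2×2 = 4; each union adds +2; each star adds +2
Total: 4 + 2 + 0 = 6 states


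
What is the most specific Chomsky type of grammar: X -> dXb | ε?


Single nonterminal LHS, but d^n b^n is not regular
Classification: Type 2 (Context-Free)


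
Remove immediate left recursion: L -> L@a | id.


Left-recursive alternatives: L@a; non-recursive: id
Introduce L': L -> idL', L' -> @aL' | ε


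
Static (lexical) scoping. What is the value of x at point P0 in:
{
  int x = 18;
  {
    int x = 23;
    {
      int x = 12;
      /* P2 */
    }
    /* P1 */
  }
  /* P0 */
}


x declared in the same block as P0
x = 18


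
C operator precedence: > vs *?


'*' is multiplicative (level 10); '>' is relational (level 7)
Higher level binds tighter
'*' has higher precedence than '>'


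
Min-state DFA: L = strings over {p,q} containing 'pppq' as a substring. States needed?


KMP-style automaton: 4 progress states + 1 absorbing accept = 5
Minimal DFA: 5 states


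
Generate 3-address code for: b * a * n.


Break into single-operator statements:
t1 = b * a
t2 = t1 * n


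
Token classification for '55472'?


Pattern: digits only
Type: INTEGER_LITERAL


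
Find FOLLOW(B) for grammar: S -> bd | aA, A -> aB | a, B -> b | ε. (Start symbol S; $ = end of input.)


$ ∈ FOLLOW(S). For each A -> αBβ: add FIRST(β)\{ε} to FOLLOW(B); if β nullable, add FOLLOW(A).
FOLLOW(B) = {$}


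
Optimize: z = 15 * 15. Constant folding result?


15 * 15 = 225 at compile time
Optimized: z = 225


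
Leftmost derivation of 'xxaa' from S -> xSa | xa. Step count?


Derivation: S => xSa => xxaa
Steps: 2


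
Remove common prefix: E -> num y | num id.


Common prefix: 'num'
Factored: E -> num E', E' -> y | id


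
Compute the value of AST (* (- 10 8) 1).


Evaluate inner: (- 10 8) = 2
Evaluate root: (* 2 1) = 2
Result: 2


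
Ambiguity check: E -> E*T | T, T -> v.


precedence layered via separate nonterminal T: deterministic
Unambiguous


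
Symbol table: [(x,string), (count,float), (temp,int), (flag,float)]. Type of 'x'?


Lookup 'x' → type string


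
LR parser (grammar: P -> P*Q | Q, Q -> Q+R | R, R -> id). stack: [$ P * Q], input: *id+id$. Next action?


handle 'P*Q' on top; lookahead ∈ FOLLOW(P) = {*, $}
Action: reduce (P -> P*Q)


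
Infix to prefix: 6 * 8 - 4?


left-to-right (same/higher precedence on left): tree is (- (* 6 8) 4)
Prefix: - * 6 8 4


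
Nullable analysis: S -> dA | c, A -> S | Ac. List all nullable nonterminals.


A nonterminal is nullable iff some alternative derives ε (directly, or every symbol in it is nullable)
Nullable: {}


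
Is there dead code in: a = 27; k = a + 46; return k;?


a is read by k's definition; k is returned
No dead code


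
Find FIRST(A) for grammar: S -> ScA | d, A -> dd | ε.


Per alternative of A: FIRST(dd) = {d}; FIRST(ε) = {ε}
FIRST(A) = {d, ε}


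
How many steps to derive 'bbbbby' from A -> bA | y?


Derivation: A => bA => bbA => bbbA => bbbbA => bbbbbA => bbbbby
Steps: 6


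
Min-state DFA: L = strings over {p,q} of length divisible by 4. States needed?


Track length mod 4: states 0..3, accept at 0
Minimal DFA: 4 states


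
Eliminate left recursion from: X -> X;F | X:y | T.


Left-recursive alternatives: X;F, X:y; non-recursive: T
Introduce X': X -> TX', X' -> ;FX' | :yX' | ε


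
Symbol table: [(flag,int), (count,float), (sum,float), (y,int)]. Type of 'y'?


Lookup 'y' → type int


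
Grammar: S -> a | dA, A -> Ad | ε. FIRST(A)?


Per alternative of A: FIRST(Ad) = {d}; FIRST(ε) = {ε}
FIRST(A) = {d, ε}


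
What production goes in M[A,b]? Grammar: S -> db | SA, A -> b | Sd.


For [A, b]: 'b' ∈ FIRST(b)
Entry: A -> b


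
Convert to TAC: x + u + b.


Break into single-operator statements:
t1 = x + u
t2 = t1 + b


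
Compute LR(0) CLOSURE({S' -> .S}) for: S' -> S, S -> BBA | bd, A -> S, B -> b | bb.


Start: S' -> .S
For each item with dot before a nonterminal B, add B -> .γ for every B-production
Closure: [S' -> .S, S -> .BBA, S -> .bd, B -> .b, B -> .bb]


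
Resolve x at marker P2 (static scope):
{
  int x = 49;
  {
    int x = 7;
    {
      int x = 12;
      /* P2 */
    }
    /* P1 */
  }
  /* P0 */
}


x declared in the same block as P2
x = 12


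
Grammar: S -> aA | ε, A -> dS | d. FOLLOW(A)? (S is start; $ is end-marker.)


$ ∈ FOLLOW(S). For each A -> αBβ: add FIRST(β)\{ε} to FOLLOW(B); if β nullable, add FOLLOW(A).
FOLLOW(A) = {$}


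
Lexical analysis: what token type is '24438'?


Pattern: digits only
Type: INTEGER_LITERAL


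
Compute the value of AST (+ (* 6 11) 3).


Evaluate inner: (* 6 11) = 66
Evaluate root: (+ 66 3) = 69
Result: 69


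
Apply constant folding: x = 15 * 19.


15 * 19 = 285 at compile time
Optimized: x = 285


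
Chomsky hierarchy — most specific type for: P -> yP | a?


Right-linear: every RHS is a terminal or a terminal followed by one nonterminal
Classification: Type 3 (Regular)


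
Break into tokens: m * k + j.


Scan left to right, longest-match per lexeme
Tokens: ID(m), OP(*), ID(k), OP(+), ID(j)


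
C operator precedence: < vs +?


'+' is additive (level 9); '<' is relational (level 7)
Higher level binds tighter
'+' has higher precedence than '<'


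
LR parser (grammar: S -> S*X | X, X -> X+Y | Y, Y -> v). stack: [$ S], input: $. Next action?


start symbol S on stack, input exhausted
Action: accept


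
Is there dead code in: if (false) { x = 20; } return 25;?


condition is constant false, so the whole block is unreachable
Dead: 'if (false) { x = 20; }'


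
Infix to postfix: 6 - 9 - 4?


Left to right (same or higher precedence on left)
Postfix: 6 9 - 4 -


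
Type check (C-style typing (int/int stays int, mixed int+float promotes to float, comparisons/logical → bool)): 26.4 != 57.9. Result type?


Operand types: float != float
Rule: comparison yields bool
Result type: bool


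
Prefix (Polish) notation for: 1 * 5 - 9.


left-to-right (same/higher precedence on left): tree is (- (* 1 5) 9)
Prefix: - * 1 5 9


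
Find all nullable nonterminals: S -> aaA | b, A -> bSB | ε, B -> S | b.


A nonterminal is nullable iff some alternative derives ε (directly, or every symbol in it is nullable)
Nullable: {A}


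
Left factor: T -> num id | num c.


Common prefix: 'num'
Factored: T -> num T', T' -> id | c


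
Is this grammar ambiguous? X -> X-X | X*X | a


'a-a*a' has two parse trees (no precedence encoded between - and *)
Ambiguous


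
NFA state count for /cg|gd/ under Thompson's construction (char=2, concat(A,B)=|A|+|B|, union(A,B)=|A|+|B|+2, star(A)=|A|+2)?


Syntax tree has 4 char leaf(s), 1 union(s), 0 star(s)
chars contribute 4×2 = 8; each union adds +2; each star adds +2
Total: 8 + 2 + 0 = 10 states


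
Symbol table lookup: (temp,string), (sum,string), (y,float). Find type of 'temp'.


Lookup 'temp' → type string


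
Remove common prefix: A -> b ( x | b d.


Common prefix: 'b'
Factored: A -> b A', A' -> ( x | d


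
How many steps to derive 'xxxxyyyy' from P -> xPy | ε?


Derivation: P => xPy => xxPyy => xxxPyyy => xxxxPyyyy => xxxxyyyy
Steps: 5


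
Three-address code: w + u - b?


Break into single-operator statements:
t1 = w + u
t2 = t1 - b


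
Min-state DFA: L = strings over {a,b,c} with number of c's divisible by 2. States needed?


Track (count of c) mod 2: states 0..1, accept at 0
Minimal DFA: 2 states


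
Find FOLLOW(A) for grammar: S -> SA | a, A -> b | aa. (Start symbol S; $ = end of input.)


$ ∈ FOLLOW(S). For each A -> αBβ: add FIRST(β)\{ε} to FOLLOW(B); if β nullable, add FOLLOW(A).
FOLLOW(A) = {$, a, b}


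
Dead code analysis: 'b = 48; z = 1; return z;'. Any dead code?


b is assigned but never read
Dead: 'b = 48'


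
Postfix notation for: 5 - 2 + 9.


Left to right (same or higher precedence on left)
Postfix: 5 2 - 9 +


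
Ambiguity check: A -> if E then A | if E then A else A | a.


dangling else: 'if E then if E then a else a' parses two ways
Ambiguous


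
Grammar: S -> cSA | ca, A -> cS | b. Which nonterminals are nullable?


A nonterminal is nullable iff some alternative derives ε (directly, or every symbol in it is nullable)
Nullable: {}


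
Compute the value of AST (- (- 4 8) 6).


Evaluate inner: (- 4 8) = -4
Evaluate root: (- -4 6) = -10
Result: -10


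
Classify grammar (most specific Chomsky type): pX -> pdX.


LHS has context (more than one symbol) and |LHS| ≤ |RHS|
Classification: Type 1 (Context-Sensitive)


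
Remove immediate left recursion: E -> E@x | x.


Left-recursive alternatives: E@x; non-recursive: x
Introduce E': E -> xE', E' -> @xE' | ε


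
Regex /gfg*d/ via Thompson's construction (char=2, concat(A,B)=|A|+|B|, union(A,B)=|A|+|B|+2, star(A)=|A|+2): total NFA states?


Syntax tree has 4 char leaf(s), 0 union(s), 1 star(s)
chars contribute 4×2 = 8; each union adds +2; each star adds +2
Total: 8 + 0 + 2 = 10 states


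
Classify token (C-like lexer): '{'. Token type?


Pattern: delimiter/punctuation
Type: PUNCTUATION


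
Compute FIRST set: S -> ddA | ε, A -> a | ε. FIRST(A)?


Per alternative of A: FIRST(a) = {a}; FIRST(ε) = {ε}
FIRST(A) = {a, ε}


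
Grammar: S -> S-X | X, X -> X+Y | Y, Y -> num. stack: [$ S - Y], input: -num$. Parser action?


'Y' (not preceded by X+) is the handle for X -> Y
Action: reduce (X -> Y)


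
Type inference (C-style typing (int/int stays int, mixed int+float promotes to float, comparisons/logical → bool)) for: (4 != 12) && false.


Operand types: bool && bool
Rule: logical operators take bool operands and yield bool
Result type: bool


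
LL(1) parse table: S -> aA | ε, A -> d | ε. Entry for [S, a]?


For [S, a]: 'a' ∈ FIRST(aA)
Entry: S -> aA


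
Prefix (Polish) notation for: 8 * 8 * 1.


left-to-right (same/higher precedence on left): tree is (* (* 8 8) 1)
Prefix: * * 8 8 1


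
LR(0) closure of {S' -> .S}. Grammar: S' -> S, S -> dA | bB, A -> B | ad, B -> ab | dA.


Start: S' -> .S
For each item with dot before a nonterminal B, add B -> .γ for every B-production
Closure: [S' -> .S, S -> .dA, S -> .bB]


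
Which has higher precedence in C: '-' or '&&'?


'-' is additive (level 9); '&&' is logical AND (level 2)
Higher level binds tighter
'-' has higher precedence than '&&'


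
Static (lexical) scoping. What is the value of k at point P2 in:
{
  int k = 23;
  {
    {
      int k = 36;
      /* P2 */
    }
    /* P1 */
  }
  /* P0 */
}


k declared in the same block as P2
k = 36


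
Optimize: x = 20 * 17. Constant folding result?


20 * 17 = 340 at compile time
Optimized: x = 340


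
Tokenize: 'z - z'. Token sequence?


Scan left to right, longest-match per lexeme
Tokens: ID(z), OP(-), ID(z)


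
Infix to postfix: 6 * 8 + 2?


Left to right (same or higher precedence on left)
Postfix: 6 8 * 2 +


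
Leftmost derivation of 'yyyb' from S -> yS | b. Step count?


Derivation: S => yS => yyS => yyyS => yyyb
Steps: 4


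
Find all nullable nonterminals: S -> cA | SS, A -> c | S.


A nonterminal is nullable iff some alternative derives ε (directly, or every symbol in it is nullable)
Nullable: {}


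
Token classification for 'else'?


Pattern: reserved word
Type: KEYWORD


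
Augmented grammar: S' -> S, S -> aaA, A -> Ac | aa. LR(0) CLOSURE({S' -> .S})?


Start: S' -> .S
For each item with dot before a nonterminal B, add B -> .γ for every B-production
Closure: [S' -> .S, S -> .aaA]


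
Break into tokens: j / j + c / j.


Scan left to right, longest-match per lexeme
Tokens: ID(j), OP(/), ID(j), OP(+), ID(c), OP(/), ID(j)


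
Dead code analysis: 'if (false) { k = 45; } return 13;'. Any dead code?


condition is constant false, so the whole block is unreachable
Dead: 'if (false) { k = 45; }'


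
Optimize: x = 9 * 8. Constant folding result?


9 * 8 = 72 at compile time
Optimized: x = 72


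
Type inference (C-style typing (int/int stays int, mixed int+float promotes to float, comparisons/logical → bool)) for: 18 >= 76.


Operand types: int >= int
Rule: comparison yields bool
Result type: bool


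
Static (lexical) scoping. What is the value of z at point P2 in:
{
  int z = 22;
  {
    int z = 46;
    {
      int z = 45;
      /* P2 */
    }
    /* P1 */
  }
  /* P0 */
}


z declared in the same block as P2
z = 45


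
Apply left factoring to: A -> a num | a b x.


Common prefix: 'a'
Factored: A -> a A', A' -> num | b x


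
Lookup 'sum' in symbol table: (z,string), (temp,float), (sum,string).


Lookup 'sum' → type string


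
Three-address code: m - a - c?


Break into single-operator statements:
t1 = m - a
t2 = t1 - c


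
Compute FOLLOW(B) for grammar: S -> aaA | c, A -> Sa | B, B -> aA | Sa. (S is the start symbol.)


$ ∈ FOLLOW(S). For each A -> αBβ: add FIRST(β)\{ε} to FOLLOW(B); if β nullable, add FOLLOW(A).
FOLLOW(B) = {$, a}


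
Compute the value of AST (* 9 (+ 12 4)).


Evaluate inner: (+ 12 4) = 16
Evaluate root: (* 9 16) = 144
Result: 144


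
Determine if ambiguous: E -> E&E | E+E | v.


'v&v+v' has two parse trees (no precedence encoded between & and +)
Ambiguous


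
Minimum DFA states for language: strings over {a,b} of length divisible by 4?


Track length mod 4: states 0..3, accept at 0
Minimal DFA: 4 states


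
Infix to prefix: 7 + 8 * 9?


'*' binds tighter: tree is (+ 7 (* 8 9))
Prefix: + 7 * 8 9


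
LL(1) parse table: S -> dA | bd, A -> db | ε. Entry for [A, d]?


For [A, d]: 'd' ∈ FIRST(db)
Entry: A -> db


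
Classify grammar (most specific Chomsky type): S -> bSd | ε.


Single nonterminal LHS, but b^n d^n is not regular
Classification: Type 2 (Context-Free)


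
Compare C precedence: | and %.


'%' is multiplicative (level 10); '|' is bitwise OR (level 3)
Higher level binds tighter
'%' has higher precedence than '|'


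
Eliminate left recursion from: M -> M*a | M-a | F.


Left-recursive alternatives: M*a, M-a; non-recursive: F
Introduce M': M -> FM', M' -> *aM' | -aM' | ε


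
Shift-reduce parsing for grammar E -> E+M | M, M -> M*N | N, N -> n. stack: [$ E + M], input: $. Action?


handle 'E+M' on top; lookahead ∈ FOLLOW(E) = {+, $}
Action: reduce (E -> E+M)


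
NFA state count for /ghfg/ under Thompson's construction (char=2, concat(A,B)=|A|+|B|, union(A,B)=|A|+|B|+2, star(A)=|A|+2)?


Syntax tree has 4 char leaf(s), 0 union(s), 0 star(s)
chars contribute 4×2 = 8; each union adds +2; each star adds +2
Total: 8 + 0 + 0 = 8 states


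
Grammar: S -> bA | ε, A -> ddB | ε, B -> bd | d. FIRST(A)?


Per alternative of A: FIRST(ddB) = {d}; FIRST(ε) = {ε}
FIRST(A) = {d, ε}


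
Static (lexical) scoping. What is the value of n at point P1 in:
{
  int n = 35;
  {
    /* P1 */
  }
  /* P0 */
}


P1's block does not declare n; resolves to the enclosing declaration at depth 0
n = 35


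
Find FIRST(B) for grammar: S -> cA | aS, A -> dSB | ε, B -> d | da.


Per alternative of B: FIRST(d) = {d}; FIRST(da) = {d}
FIRST(B) = {d}


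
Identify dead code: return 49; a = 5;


statement follows a return and is unreachable
Dead: 'a = 5'


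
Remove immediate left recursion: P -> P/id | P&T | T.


Left-recursive alternatives: P/id, P&T; non-recursive: T
Introduce P': P -> TP', P' -> /idP' | &TP' | ε


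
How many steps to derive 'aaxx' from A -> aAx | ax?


Derivation: A => aAx => aaxx
Steps: 2


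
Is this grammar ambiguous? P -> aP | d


right-linear, alternatives start with distinct terminals 'a' vs 'd': unique leftmost derivation
Unambiguous


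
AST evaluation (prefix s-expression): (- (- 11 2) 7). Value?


Evaluate inner: (- 11 2) = 9
Evaluate root: (- 9 7) = 2
Result: 2


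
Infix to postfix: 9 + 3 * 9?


* has higher precedence, evaluate 3*9 first
Postfix: 9 3 9 * +


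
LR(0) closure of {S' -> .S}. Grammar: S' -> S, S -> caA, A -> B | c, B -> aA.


Start: S' -> .S
For each item with dot before a nonterminal B, add B -> .γ for every B-production
Closure: [S' -> .S, S -> .caA]


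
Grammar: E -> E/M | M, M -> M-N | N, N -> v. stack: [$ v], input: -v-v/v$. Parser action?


'v' on top is the handle for N -> v
Action: reduce (N -> v)


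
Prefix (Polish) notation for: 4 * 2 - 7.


left-to-right (same/higher precedence on left): tree is (- (* 4 2) 7)
Prefix: - * 4 2 7


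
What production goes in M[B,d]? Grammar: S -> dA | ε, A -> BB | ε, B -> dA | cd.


For [B, d]: 'd' ∈ FIRST(dA)
Entry: B -> dA


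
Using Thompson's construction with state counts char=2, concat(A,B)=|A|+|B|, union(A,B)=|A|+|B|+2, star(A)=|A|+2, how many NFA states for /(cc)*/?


Syntax tree has 2 char leaf(s), 0 union(s), 1 star(s)
chars contribute 2×2 = 4; each union adds +2; each star adds +2
Total: 4 + 0 + 2 = 6 states


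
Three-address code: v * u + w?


Break into single-operator statements:
t1 = v * u
t2 = t1 + w


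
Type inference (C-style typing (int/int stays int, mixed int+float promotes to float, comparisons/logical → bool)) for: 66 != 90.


Operand types: int != int
Rule: comparison yields bool
Result type: bool


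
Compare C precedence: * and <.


'*' is multiplicative (level 10); '<' is relational (level 7)
Higher level binds tighter
'*' has higher precedence than '<'


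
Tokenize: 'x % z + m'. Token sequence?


Scan left to right, longest-match per lexeme
Tokens: ID(x), OP(%), ID(z), OP(+), ID(m)


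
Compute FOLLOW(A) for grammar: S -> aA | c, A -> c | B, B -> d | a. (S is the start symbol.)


$ ∈ FOLLOW(S). For each A -> αBβ: add FIRST(β)\{ε} to FOLLOW(B); if β nullable, add FOLLOW(A).
FOLLOW(A) = {$}


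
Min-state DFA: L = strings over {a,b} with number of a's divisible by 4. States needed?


Track (count of a) mod 4: states 0..3, accept at 0
Minimal DFA: 4 states


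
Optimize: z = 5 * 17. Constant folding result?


5 * 17 = 85 at compile time
Optimized: z = 85


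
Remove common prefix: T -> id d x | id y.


Common prefix: 'id'
Factored: T -> id T', T' -> d x | y


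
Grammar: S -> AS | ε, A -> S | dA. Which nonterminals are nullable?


A nonterminal is nullable iff some alternative derives ε (directly, or every symbol in it is nullable)
Nullable: {A, S}


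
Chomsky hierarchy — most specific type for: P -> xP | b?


Right-linear: every RHS is a terminal or a terminal followed by one nonterminal
Classification: Type 3 (Regular)


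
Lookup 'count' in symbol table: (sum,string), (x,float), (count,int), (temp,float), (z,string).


Lookup 'count' → type int


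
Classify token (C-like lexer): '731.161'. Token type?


Pattern: digits with a decimal point
Type: FLOAT_LITERAL


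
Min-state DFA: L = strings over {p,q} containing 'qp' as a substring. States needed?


KMP-style automaton: 2 progress states + 1 absorbing accept = 3
Minimal DFA: 3 states


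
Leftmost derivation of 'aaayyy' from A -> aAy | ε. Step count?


Derivation: A => aAy => aaAyy => aaaAyyy => aaayyy
Steps: 4


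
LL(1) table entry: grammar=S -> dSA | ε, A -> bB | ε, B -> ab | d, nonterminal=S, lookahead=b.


For [S, b]: ε is nullable and 'b' ∈ FOLLOW(S)
Entry: S -> ε


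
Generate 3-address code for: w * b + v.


Break into single-operator statements:
t1 = w * b
t2 = t1 + v


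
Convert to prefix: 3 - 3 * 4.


'*' binds tighter: tree is (- 3 (* 3 4))
Prefix: - 3 * 3 4


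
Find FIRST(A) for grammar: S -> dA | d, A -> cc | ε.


Per alternative of A: FIRST(cc) = {c}; FIRST(ε) = {ε}
FIRST(A) = {c, ε}


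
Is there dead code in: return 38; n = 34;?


statement follows a return and is unreachable
Dead: 'n = 34'


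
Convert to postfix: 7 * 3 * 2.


Left to right (same or higher precedence on left)
Postfix: 7 3 * 2 *


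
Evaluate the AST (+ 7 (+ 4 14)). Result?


Evaluate inner: (+ 4 14) = 18
Evaluate root: (+ 7 18) = 25
Result: 25


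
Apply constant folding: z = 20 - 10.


20 - 10 = 10 at compile time
Optimized: z = 10


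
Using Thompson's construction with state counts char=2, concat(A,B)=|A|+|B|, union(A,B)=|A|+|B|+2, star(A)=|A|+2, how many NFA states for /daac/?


Syntax tree has 4 char leaf(s), 0 union(s), 0 star(s)
chars contribute 4×2 = 8; each union adds +2; each star adds +2
Total: 8 + 0 + 0 = 8 states


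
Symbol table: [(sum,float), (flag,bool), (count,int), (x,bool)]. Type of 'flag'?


Lookup 'flag' → type bool


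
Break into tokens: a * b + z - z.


Scan left to right, longest-match per lexeme
Tokens: ID(a), OP(*), ID(b), OP(+), ID(z), OP(-), ID(z)


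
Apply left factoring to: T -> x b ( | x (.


Common prefix: 'x'
Factored: T -> x T', T' -> b ( | (


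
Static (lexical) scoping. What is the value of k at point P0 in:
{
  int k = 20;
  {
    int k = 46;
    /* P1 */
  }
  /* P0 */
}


k declared in the same block as P0
k = 20


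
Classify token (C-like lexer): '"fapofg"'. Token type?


Pattern: double-quoted sequence
Type: STRING_LITERAL


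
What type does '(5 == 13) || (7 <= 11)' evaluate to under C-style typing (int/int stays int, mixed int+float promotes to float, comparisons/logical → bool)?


Operand types: bool || bool
Rule: logical operators take bool operands and yield bool
Result type: bool


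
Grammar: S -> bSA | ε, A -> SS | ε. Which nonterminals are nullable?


A nonterminal is nullable iff some alternative derives ε (directly, or every symbol in it is nullable)
Nullable: {A, S}


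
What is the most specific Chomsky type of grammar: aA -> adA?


LHS has context (more than one symbol) and |LHS| ≤ |RHS|
Classification: Type 1 (Context-Sensitive)


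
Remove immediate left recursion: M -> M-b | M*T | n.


Left-recursive alternatives: M-b, M*T; non-recursive: n
Introduce M': M -> nM', M' -> -bM' | *TM' | ε


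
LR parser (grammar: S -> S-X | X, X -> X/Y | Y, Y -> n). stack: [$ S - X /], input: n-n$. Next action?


no handle; shift 'n'
Action: shift


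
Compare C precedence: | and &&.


'|' is bitwise OR (level 3); '&&' is logical AND (level 2)
Higher level binds tighter
'|' has higher precedence than '&&'


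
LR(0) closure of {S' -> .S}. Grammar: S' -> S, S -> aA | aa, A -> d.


Start: S' -> .S
For each item with dot before a nonterminal B, add B -> .γ for every B-production
Closure: [S' -> .S, S -> .aA, S -> .aa]


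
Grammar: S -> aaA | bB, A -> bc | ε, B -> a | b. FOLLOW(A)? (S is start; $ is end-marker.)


$ ∈ FOLLOW(S). For each A -> αBβ: add FIRST(β)\{ε} to FOLLOW(B); if β nullable, add FOLLOW(A).
FOLLOW(A) = {$}


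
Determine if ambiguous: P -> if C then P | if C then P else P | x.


dangling else: 'if C then if C then x else x' parses two ways
Ambiguous


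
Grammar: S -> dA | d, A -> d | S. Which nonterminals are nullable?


A nonterminal is nullable iff some alternative derives ε (directly, or every symbol in it is nullable)
Nullable: {}


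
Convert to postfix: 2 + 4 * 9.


* has higher precedence, evaluate 4*9 first
Postfix: 2 4 9 * +


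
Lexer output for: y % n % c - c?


Scan left to right, longest-match per lexeme
Tokens: ID(y), OP(%), ID(n), OP(%), ID(c), OP(-), ID(c)


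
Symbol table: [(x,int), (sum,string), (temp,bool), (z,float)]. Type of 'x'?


Lookup 'x' → type int


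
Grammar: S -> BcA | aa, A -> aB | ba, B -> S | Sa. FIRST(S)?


Per alternative of S: FIRST(BcA) = {a}; FIRST(aa) = {a}
FIRST(S) = {a}


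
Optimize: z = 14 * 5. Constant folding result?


14 * 5 = 70 at compile time
Optimized: z = 70


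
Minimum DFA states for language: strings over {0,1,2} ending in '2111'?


Track the longest suffix of input matching a prefix of '2111': 5 classes (prefixes of length 0..4)
Minimal DFA: 5 states


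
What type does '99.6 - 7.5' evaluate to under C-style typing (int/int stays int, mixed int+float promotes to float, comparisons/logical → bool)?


Operand types: float - float
Rule: mixed int/float promotes to float; int/int stays int
Result type: float


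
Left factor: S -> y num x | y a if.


Common prefix: 'y'
Factored: S -> y S', S' -> num x | a if


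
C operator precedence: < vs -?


'-' is additive (level 9); '<' is relational (level 7)
Higher level binds tighter
'-' has higher precedence than '<'


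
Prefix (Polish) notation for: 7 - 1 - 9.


left-to-right (same/higher precedence on left): tree is (- (- 7 1) 9)
Prefix: - - 7 1 9


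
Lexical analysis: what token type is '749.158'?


Pattern: digits with a decimal point
Type: FLOAT_LITERAL


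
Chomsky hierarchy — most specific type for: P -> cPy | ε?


Single nonterminal LHS, but c^n y^n is not regular
Classification: Type 2 (Context-Free)


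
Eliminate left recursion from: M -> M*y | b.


Left-recursive alternatives: M*y; non-recursive: b
Introduce M': M -> bM', M' -> *yM' | ε


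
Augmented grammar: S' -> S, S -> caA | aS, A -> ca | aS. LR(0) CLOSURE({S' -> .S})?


Start: S' -> .S
For each item with dot before a nonterminal B, add B -> .γ for every B-production
Closure: [S' -> .S, S -> .caA, S -> .aS]


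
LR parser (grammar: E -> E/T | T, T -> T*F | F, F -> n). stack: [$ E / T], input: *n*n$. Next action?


'*' can extend T; shift to build T -> T*F
Action: shift


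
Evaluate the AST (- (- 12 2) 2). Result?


Evaluate inner: (- 12 2) = 10
Evaluate root: (- 10 2) = 8
Result: 8


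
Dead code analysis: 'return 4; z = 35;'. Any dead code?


statement follows a return and is unreachable
Dead: 'z = 35'


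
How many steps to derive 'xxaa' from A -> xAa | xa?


Derivation: A => xAa => xxaa
Steps: 2


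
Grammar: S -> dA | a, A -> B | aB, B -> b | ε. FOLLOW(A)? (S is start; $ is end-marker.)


$ ∈ FOLLOW(S). For each A -> αBβ: add FIRST(β)\{ε} to FOLLOW(B); if β nullable, add FOLLOW(A).
FOLLOW(A) = {$}


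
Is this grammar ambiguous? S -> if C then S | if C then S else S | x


dangling else: 'if C then if C then x else x' parses two ways
Ambiguous


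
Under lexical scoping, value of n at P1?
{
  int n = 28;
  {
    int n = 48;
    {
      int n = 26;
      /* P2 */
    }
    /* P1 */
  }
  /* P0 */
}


n declared in the same block as P1
n = 48


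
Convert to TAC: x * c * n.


Break into single-operator statements:
t1 = x * c
t2 = t1 * n


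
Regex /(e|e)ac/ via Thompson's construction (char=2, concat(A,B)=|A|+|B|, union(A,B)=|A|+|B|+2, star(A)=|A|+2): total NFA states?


Syntax tree has 4 char leaf(s), 1 union(s), 0 star(s)
chars contribute 4×2 = 8; each union adds +2; each star adds +2
Total: 8 + 2 + 0 = 10 states


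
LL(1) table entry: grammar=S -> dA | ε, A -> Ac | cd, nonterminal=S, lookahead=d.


For [S, d]: 'd' ∈ FIRST(dA)
Entry: S -> dA


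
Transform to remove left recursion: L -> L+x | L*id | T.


Left-recursive alternatives: L+x, L*id; non-recursive: T
Introduce L': L -> TL', L' -> +xL' | *idL' | ε


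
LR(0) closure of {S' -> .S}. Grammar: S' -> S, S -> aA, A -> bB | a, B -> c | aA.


Start: S' -> .S
For each item with dot before a nonterminal B, add B -> .γ for every B-production
Closure: [S' -> .S, S -> .aA]


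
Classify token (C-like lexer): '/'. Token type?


Pattern: operator symbol
Type: OPERATOR


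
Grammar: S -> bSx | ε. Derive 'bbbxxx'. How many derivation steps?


Derivation: S => bSx => bbSxx => bbbSxxx => bbbxxx
Steps: 4


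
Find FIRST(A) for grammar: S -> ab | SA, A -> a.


Per alternative of A: FIRST(a) = {a}
FIRST(A) = {a}


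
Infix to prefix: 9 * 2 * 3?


left-to-right (same/higher precedence on left): tree is (* (* 9 2) 3)
Prefix: * * 9 2 3


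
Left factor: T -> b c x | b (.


Common prefix: 'b'
Factored: T -> b T', T' -> c x | (


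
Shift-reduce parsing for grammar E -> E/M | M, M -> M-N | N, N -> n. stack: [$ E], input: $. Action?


start symbol E on stack, input exhausted
Action: accept


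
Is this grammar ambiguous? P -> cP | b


right-linear, alternatives start with distinct terminals 'c' vs 'b': unique leftmost derivation
Unambiguous


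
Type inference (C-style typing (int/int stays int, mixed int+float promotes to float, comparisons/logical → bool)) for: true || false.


Operand types: bool || bool
Rule: logical operators take bool operands and yield bool
Result type: bool


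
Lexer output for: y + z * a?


Scan left to right, longest-match per lexeme
Tokens: ID(y), OP(+), ID(z), OP(*), ID(a)


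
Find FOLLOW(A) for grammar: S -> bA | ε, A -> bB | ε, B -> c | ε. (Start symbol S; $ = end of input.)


$ ∈ FOLLOW(S). For each A -> αBβ: add FIRST(β)\{ε} to FOLLOW(B); if β nullable, add FOLLOW(A).
FOLLOW(A) = {$}


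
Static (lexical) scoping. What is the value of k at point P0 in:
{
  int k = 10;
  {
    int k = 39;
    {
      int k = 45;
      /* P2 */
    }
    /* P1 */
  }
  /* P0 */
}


k declared in the same block as P0
k = 10


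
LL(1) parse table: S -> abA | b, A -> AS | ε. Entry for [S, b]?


For [S, b]: 'b' ∈ FIRST(b)
Entry: S -> b


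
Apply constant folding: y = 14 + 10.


14 + 10 = 24 at compile time
Optimized: y = 24


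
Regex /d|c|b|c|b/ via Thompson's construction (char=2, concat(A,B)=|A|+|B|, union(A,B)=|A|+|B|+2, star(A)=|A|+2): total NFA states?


Syntax tree has 5 char leaf(s), 4 union(s), 0 star(s)
chars contribute 5×2 = 10; each union adds +2; each star adds +2
Total: 10 + 8 + 0 = 18 states


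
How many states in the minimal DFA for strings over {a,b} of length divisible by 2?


Track length mod 2: states 0..1, accept at 0
Minimal DFA: 2 states


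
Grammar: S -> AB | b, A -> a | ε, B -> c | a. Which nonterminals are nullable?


A nonterminal is nullable iff some alternative derives ε (directly, or every symbol in it is nullable)
Nullable: {A}


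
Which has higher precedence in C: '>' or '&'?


'>' is relational (level 7); '&' is bitwise AND (level 5)
Higher level binds tighter
'>' has higher precedence than '&'


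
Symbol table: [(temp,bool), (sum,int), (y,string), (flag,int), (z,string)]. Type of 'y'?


Lookup 'y' → type string


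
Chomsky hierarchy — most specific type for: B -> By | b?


Left-linear: every RHS is a terminal or one nonterminal followed by a terminal
Classification: Type 3 (Regular)


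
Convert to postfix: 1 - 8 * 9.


* has higher precedence, evaluate 8*9 first
Postfix: 1 8 9 * -


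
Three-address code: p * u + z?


Break into single-operator statements:
t1 = p * u
t2 = t1 + z


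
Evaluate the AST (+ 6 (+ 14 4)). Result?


Evaluate inner: (+ 14 4) = 18
Evaluate root: (+ 6 18) = 24
Result: 24


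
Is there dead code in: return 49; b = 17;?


statement follows a return and is unreachable
Dead: 'b = 17'


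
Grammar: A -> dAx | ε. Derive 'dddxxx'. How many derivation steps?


Derivation: A => dAx => ddAxx => dddAxxx => dddxxx
Steps: 4


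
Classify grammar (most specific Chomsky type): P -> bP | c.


Right-linear: every RHS is a terminal or a terminal followed by one nonterminal
Classification: Type 3 (Regular)


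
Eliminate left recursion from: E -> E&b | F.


Left-recursive alternatives: E&b; non-recursive: F
Introduce E': E -> FE', E' -> &bE' | ε


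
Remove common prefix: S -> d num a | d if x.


Common prefix: 'd'
Factored: S -> d S', S' -> num a | if x


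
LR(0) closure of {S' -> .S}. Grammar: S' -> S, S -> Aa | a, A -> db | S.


Start: S' -> .S
For each item with dot before a nonterminal B, add B -> .γ for every B-production
Closure: [S' -> .S, S -> .Aa, S -> .a, A -> .db, A -> .S]


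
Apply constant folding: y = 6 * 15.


6 * 15 = 90 at compile time
Optimized: y = 90


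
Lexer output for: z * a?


Scan left to right, longest-match per lexeme
Tokens: ID(z), OP(*), ID(a)


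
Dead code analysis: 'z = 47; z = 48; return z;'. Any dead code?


first assignment to z is overwritten before any read
Dead: 'z = 47'


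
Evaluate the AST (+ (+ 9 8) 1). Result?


Evaluate inner: (+ 9 8) = 17
Evaluate root: (+ 17 1) = 18
Result: 18
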